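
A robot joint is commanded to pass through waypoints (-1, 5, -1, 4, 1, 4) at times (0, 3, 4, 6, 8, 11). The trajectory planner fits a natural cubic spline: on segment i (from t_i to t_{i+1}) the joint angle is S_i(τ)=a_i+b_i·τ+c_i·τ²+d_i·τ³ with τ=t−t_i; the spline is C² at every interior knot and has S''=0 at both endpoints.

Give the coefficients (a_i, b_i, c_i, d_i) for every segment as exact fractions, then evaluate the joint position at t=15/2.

Δ: Δ0=2, Δ1=-6, Δ2=5/2, Δ3=-3/2, Δ4=1
row 1: diag=8, rhs=-48; c'=1/8, d'=-6
row 2: denom=6−1·1/8=47/8; d'=(51−1·-6)/(47/8)=456/47
row 3: denom=8−2·16/47=344/47; d'=(-24−2·456/47)/(344/47)=-255/43
row 4: denom=10−2·47/172=813/86; d'=(15−2·-255/43)/(813/86)=770/271
back: M4=770/271
back: M3=-255/43−47/172·770/271=-3635/542
back: M2=456/47−16/47·-3635/542=3248/271
back: M1=-6−1/8·3248/271=-2032/271
M: M0=0, M1=-2032/271, M2=3248/271, M3=-3635/542, M4=770/271, M5=0
seg 0: a=-1, c=M0/2=0, d=(M1−M0)/(6·3)=-1016/2439, b=Δ0−h0·(2M0+M1)/6=1558/271
seg 1: a=5, c=M1/2=-1016/271, d=(M2−M1)/(6·1)=880/271, b=Δ1−h1·(2M1+M2)/6=-1490/271
seg 2: a=-1, c=M2/2=1624/271, d=(M3−M2)/(6·2)=-3377/2168, b=Δ2−h2·(2M2+M3)/6=-882/271
seg 3: a=4, c=M3/2=-3635/1084, d=(M4−M3)/(6·2)=1725/2168, b=Δ3−h3·(2M3+M4)/6=1097/542
seg 4: a=1, c=M4/2=385/271, d=(M5−M4)/(6·3)=-385/2439, b=Δ4−h4·(2M4+M5)/6=-499/271
t_q=15/2 → seg 3, τ=3/2; S=4+1097/542·τ+-3635/1084·τ²+1725/2168·τ³=37747/17344

  seg 0: a=-1 b=1558/271 c=0 d=-1016/2439
  seg 1: a=5 b=-1490/271 c=-1016/271 d=880/271
  seg 2: a=-1 b=-882/271 c=1624/271 d=-3377/2168
  seg 3: a=4 b=1097/542 c=-3635/1084 d=1725/2168
  seg 4: a=1 b=-499/271 c=385/271 d=-385/2439
S(15/2) = 37747/17344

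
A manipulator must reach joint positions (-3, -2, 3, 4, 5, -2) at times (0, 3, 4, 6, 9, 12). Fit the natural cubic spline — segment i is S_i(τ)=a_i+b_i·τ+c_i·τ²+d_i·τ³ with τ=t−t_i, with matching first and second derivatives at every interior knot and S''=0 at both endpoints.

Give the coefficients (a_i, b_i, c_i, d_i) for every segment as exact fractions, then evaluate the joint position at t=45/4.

Δ: Δ0=1/3, Δ1=5, Δ2=1/2, Δ3=1/3, Δ4=-7/3
row 1: diag=8, rhs=28; c'=1/8, d'=7/2
row 2: denom=6−1·1/8=47/8; d'=(-27−1·7/2)/(47/8)=-244/47
row 3: denom=10−2·16/47=438/47; d'=(-1−2·-244/47)/(438/47)=147/146
row 4: denom=12−3·47/146=1611/146; d'=(-16−3·147/146)/(1611/146)=-2777/1611
back: M4=-2777/1611
back: M3=147/146−47/146·-2777/1611=2516/1611
back: M2=-244/47−16/47·2516/1611=-9220/1611
back: M1=7/2−1/8·-9220/1611=6791/1611
M: M0=0, M1=6791/1611, M2=-9220/1611, M3=2516/1611, M4=-2777/1611, M5=0
seg 0: a=-3, c=M0/2=0, d=(M1−M0)/(6·3)=6791/28998, b=Δ0−h0·(2M0+M1)/6=-5717/3222
seg 1: a=-2, c=M1/2=6791/3222, d=(M2−M1)/(6·1)=-593/358, b=Δ1−h1·(2M1+M2)/6=7328/1611
seg 2: a=3, c=M2/2=-4610/1611, d=(M3−M2)/(6·2)=326/537, b=Δ2−h2·(2M2+M3)/6=12227/3222
seg 3: a=4, c=M3/2=1258/1611, d=(M4−M3)/(6·3)=-5293/28998, b=Δ3−h3·(2M3+M4)/6=-1181/3222
seg 4: a=5, c=M4/2=-2777/3222, d=(M5−M4)/(6·3)=2777/28998, b=Δ4−h4·(2M4+M5)/6=-982/1611
t_q=45/4 → seg 4, τ=9/4; S=5+-982/1611·τ+-2777/3222·τ²+2777/28998·τ³=8157/22912

  seg 0: a=-3 b=-5717/3222 c=0 d=6791/28998
  seg 1: a=-2 b=7328/1611 c=6791/3222 d=-593/358
  seg 2: a=3 b=12227/3222 c=-4610/1611 d=326/537
  seg 3: a=4 b=-1181/3222 c=1258/1611 d=-5293/28998
  seg 4: a=5 b=-982/1611 c=-2777/3222 d=2777/28998
S(45/4) = 8157/22912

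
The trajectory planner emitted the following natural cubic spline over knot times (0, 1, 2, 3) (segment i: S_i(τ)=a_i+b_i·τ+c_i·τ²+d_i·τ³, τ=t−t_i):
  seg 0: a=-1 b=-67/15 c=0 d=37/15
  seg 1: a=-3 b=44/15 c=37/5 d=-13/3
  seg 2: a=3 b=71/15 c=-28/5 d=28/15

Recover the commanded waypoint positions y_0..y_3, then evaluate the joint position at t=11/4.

y_0 = S_0(0) = a_0 = -1
y_1 = S_1(0) = a_1 = -3
y_2 = S_2(0) = a_2 = 3
y_3 = S_2(1) = 4
t_q=11/4 is in segment 2 (τ=3/4); S_2(τ)=67/16

y_0=-1 y_1=-3 y_2=3 y_3=4
S(11/4) = 67/16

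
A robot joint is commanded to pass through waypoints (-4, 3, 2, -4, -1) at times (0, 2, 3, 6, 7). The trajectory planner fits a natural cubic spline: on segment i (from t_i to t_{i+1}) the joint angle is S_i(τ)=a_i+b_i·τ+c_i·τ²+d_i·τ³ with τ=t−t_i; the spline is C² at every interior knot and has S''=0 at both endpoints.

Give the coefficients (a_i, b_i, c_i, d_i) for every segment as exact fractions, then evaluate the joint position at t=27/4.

  seg 0: a=-4 b=788/161 c=0 d=-449/1288
  seg 1: a=3 b=229/322 c=-1347/644 d=35/92
  seg 2: a=2 b=-1501/644 c=-153/161 d=683/1932
  seg 3: a=-4 b=487/322 c=1437/644 d=-479/644
S(27/4) = -79313/41216

Δ: Δ0=7/2, Δ1=-1, Δ2=-2, Δ3=3
row 1: diag=6, rhs=-27; c'=1/6, d'=-9/2
row 2: denom=8−1·1/6=47/6; d'=(-6−1·-9/2)/(47/6)=-9/47
row 3: denom=8−3·18/47=322/47; d'=(30−3·-9/47)/(322/47)=1437/322
back: M3=1437/322
back: M2=-9/47−18/47·1437/322=-306/161
back: M1=-9/2−1/6·-306/161=-1347/322
M: M0=0, M1=-1347/322, M2=-306/161, M3=1437/322, M4=0
seg 0: a=-4, c=M0/2=0, d=(M1−M0)/(6·2)=-449/1288, b=Δ0−h0·(2M0+M1)/6=788/161
seg 1: a=3, c=M1/2=-1347/644, d=(M2−M1)/(6·1)=35/92, b=Δ1−h1·(2M1+M2)/6=229/322
seg 2: a=2, c=M2/2=-153/161, d=(M3−M2)/(6·3)=683/1932, b=Δ2−h2·(2M2+M3)/6=-1501/644
seg 3: a=-4, c=M3/2=1437/644, d=(M4−M3)/(6·1)=-479/644, b=Δ3−h3·(2M3+M4)/6=487/322
t_q=27/4 → seg 3, τ=3/4; S=-4+487/322·τ+1437/644·τ²+-479/644·τ³=-79313/41216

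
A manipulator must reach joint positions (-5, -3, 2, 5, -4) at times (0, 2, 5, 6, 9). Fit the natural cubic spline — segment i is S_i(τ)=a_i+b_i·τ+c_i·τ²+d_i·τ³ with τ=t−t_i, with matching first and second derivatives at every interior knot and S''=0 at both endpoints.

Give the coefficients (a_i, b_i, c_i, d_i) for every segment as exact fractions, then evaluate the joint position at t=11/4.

Δ: Δ0=1, Δ1=5/3, Δ2=3, Δ3=-3
row 1: diag=10, rhs=4; c'=3/10, d'=2/5
row 2: denom=8−3·3/10=71/10; d'=(8−3·2/5)/(71/10)=68/71
row 3: denom=8−1·10/71=558/71; d'=(-36−1·68/71)/(558/71)=-1312/279
back: M3=-1312/279
back: M2=68/71−10/71·-1312/279=452/279
back: M1=2/5−3/10·452/279=-8/93
M: M0=0, M1=-8/93, M2=452/279, M3=-1312/279, M4=0
seg 0: a=-5, c=M0/2=0, d=(M1−M0)/(6·2)=-2/279, b=Δ0−h0·(2M0+M1)/6=287/279
seg 1: a=-3, c=M1/2=-4/93, d=(M2−M1)/(6·3)=238/2511, b=Δ1−h1·(2M1+M2)/6=263/279
seg 2: a=2, c=M2/2=226/279, d=(M3−M2)/(6·1)=-98/93, b=Δ2−h2·(2M2+M3)/6=905/279
seg 3: a=5, c=M3/2=-656/279, d=(M4−M3)/(6·3)=656/2511, b=Δ3−h3·(2M3+M4)/6=475/279
t_q=11/4 → seg 1, τ=3/4; S=-3+263/279·τ+-4/93·τ²+238/2511·τ³=-2259/992

  seg 0: a=-5 b=287/279 c=0 d=-2/279
  seg 1: a=-3 b=263/279 c=-4/93 d=238/2511
  seg 2: a=2 b=905/279 c=226/279 d=-98/93
  seg 3: a=5 b=475/279 c=-656/279 d=656/2511
S(11/4) = -2259/992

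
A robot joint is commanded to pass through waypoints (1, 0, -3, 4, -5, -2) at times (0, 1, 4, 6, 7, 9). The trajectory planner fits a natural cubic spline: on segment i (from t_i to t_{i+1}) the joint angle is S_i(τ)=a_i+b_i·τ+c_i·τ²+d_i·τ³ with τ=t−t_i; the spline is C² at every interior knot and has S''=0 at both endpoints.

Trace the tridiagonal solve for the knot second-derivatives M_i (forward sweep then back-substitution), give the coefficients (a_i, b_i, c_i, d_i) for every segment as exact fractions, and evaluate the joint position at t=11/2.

  seg 0: a=1 b=-2615/4586 c=0 d=-1971/4586
  seg 1: a=0 b=-4264/2293 c=-5913/4586 d=2409/4586
  seg 2: a=-3 b=21037/4586 c=7884/2293 d=-18261/9172
  seg 3: a=4 b=-25457/4586 c=-39015/4586 d=11599/2293
  seg 4: a=-5 b=-33893/4586 c=30579/4586 d=-10193/9172
S(11/2) = 359361/73376

Δ: Δ0=-1, Δ1=-1, Δ2=7/2, Δ3=-9, Δ4=3/2
row 1: diag=8, rhs=0; c'=3/8, d'=0
row 2: denom=10−3·3/8=71/8; d'=(27−3·0)/(71/8)=216/71
row 3: denom=6−2·16/71=394/71; d'=(-75−2·216/71)/(394/71)=-5757/394
row 4: denom=6−1·71/394=2293/394; d'=(63−1·-5757/394)/(2293/394)=30579/2293
back: M4=30579/2293
back: M3=-5757/394−71/394·30579/2293=-39015/2293
back: M2=216/71−16/71·-39015/2293=15768/2293
back: M1=0−3/8·15768/2293=-5913/2293
M: M0=0, M1=-5913/2293, M2=15768/2293, M3=-39015/2293, M4=30579/2293, M5=0
seg 0: a=1, c=M0/2=0, d=(M1−M0)/(6·1)=-1971/4586, b=Δ0−h0·(2M0+M1)/6=-2615/4586
seg 1: a=0, c=M1/2=-5913/4586, d=(M2−M1)/(6·3)=2409/4586, b=Δ1−h1·(2M1+M2)/6=-4264/2293
seg 2: a=-3, c=M2/2=7884/2293, d=(M3−M2)/(6·2)=-18261/9172, b=Δ2−h2·(2M2+M3)/6=21037/4586
seg 3: a=4, c=M3/2=-39015/4586, d=(M4−M3)/(6·1)=11599/2293, b=Δ3−h3·(2M3+M4)/6=-25457/4586
seg 4: a=-5, c=M4/2=30579/4586, d=(M5−M4)/(6·2)=-10193/9172, b=Δ4−h4·(2M4+M5)/6=-33893/4586
t_q=11/2 → seg 2, τ=3/2; S=-3+21037/4586·τ+7884/2293·τ²+-18261/9172·τ³=359361/73376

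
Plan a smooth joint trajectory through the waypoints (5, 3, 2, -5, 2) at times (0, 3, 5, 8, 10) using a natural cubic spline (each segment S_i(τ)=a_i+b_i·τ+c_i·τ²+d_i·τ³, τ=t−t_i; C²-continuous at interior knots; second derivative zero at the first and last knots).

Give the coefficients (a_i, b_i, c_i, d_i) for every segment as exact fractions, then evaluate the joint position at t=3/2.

Δ: Δ0=-2/3, Δ1=-1/2, Δ2=-7/3, Δ3=7/2
row 1: diag=10, rhs=1; c'=1/5, d'=1/10
row 2: denom=10−2·1/5=48/5; d'=(-11−2·1/10)/(48/5)=-7/6
row 3: denom=10−3·5/16=145/16; d'=(35−3·-7/6)/(145/16)=616/145
back: M3=616/145
back: M2=-7/6−5/16·616/145=-217/87
back: M1=1/10−1/5·-217/87=521/870
M: M0=0, M1=521/870, M2=-217/87, M3=616/145, M4=0
seg 0: a=5, c=M0/2=0, d=(M1−M0)/(6·3)=521/15660, b=Δ0−h0·(2M0+M1)/6=-1681/1740
seg 1: a=3, c=M1/2=521/1740, d=(M2−M1)/(6·2)=-299/1160, b=Δ1−h1·(2M1+M2)/6=-59/870
seg 2: a=2, c=M2/2=-217/174, d=(M3−M2)/(6·3)=2933/7830, b=Δ2−h2·(2M2+M3)/6=-854/435
seg 3: a=-5, c=M3/2=308/145, d=(M4−M3)/(6·2)=-154/435, b=Δ3−h3·(2M3+M4)/6=581/870
t_q=3/2 → seg 0, τ=3/2; S=5+-1681/1740·τ+0·τ²+521/15660·τ³=16997/4640

  seg 0: a=5 b=-1681/1740 c=0 d=521/15660
  seg 1: a=3 b=-59/870 c=521/1740 d=-299/1160
  seg 2: a=2 b=-854/435 c=-217/174 d=2933/7830
  seg 3: a=-5 b=581/870 c=308/145 d=-154/435
S(3/2) = 16997/4640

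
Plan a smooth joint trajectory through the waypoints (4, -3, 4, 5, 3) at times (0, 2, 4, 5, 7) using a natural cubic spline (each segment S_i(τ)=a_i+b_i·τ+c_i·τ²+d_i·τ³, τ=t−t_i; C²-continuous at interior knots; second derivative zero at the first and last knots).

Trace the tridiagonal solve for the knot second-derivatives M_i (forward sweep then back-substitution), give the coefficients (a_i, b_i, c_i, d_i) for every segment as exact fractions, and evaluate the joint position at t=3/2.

  seg 0: a=4 b=-719/128 c=0 d=271/512
  seg 1: a=-3 b=47/64 c=813/256 d=-459/512
  seg 2: a=4 b=343/128 c=-141/64 d=67/128
  seg 3: a=5 b=-5/32 c=-81/128 d=27/256
S(3/2) = -10811/4096

Δ: Δ0=-7/2, Δ1=7/2, Δ2=1, Δ3=-1
row 1: diag=8, rhs=42; c'=1/4, d'=21/4
row 2: denom=6−2·1/4=11/2; d'=(-15−2·21/4)/(11/2)=-51/11
row 3: denom=6−1·2/11=64/11; d'=(-12−1·-51/11)/(64/11)=-81/64
back: M3=-81/64
back: M2=-51/11−2/11·-81/64=-141/32
back: M1=21/4−1/4·-141/32=813/128
M: M0=0, M1=813/128, M2=-141/32, M3=-81/64, M4=0
seg 0: a=4, c=M0/2=0, d=(M1−M0)/(6·2)=271/512, b=Δ0−h0·(2M0+M1)/6=-719/128
seg 1: a=-3, c=M1/2=813/256, d=(M2−M1)/(6·2)=-459/512, b=Δ1−h1·(2M1+M2)/6=47/64
seg 2: a=4, c=M2/2=-141/64, d=(M3−M2)/(6·1)=67/128, b=Δ2−h2·(2M2+M3)/6=343/128
seg 3: a=5, c=M3/2=-81/128, d=(M4−M3)/(6·2)=27/256, b=Δ3−h3·(2M3+M4)/6=-5/32
t_q=3/2 → seg 0, τ=3/2; S=4+-719/128·τ+0·τ²+271/512·τ³=-10811/4096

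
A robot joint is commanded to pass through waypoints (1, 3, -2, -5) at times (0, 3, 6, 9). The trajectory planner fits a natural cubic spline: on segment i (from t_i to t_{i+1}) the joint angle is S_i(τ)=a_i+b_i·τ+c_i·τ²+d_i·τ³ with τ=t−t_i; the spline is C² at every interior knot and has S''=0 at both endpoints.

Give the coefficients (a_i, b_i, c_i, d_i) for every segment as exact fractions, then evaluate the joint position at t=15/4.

Δ: Δ0=2/3, Δ1=-5/3, Δ2=-1
row 1: diag=12, rhs=-14; c'=1/4, d'=-7/6
row 2: denom=12−3·1/4=45/4; d'=(4−3·-7/6)/(45/4)=2/3
back: M2=2/3
back: M1=-7/6−1/4·2/3=-4/3
M: M0=0, M1=-4/3, M2=2/3, M3=0
seg 0: a=1, c=M0/2=0, d=(M1−M0)/(6·3)=-2/27, b=Δ0−h0·(2M0+M1)/6=4/3
seg 1: a=3, c=M1/2=-2/3, d=(M2−M1)/(6·3)=1/9, b=Δ1−h1·(2M1+M2)/6=-2/3
seg 2: a=-2, c=M2/2=1/3, d=(M3−M2)/(6·3)=-1/27, b=Δ2−h2·(2M2+M3)/6=-5/3
t_q=15/4 → seg 1, τ=3/4; S=3+-2/3·τ+-2/3·τ²+1/9·τ³=139/64

  seg 0: a=1 b=4/3 c=0 d=-2/27
  seg 1: a=3 b=-2/3 c=-2/3 d=1/9
  seg 2: a=-2 b=-5/3 c=1/3 d=-1/27
S(15/4) = 139/64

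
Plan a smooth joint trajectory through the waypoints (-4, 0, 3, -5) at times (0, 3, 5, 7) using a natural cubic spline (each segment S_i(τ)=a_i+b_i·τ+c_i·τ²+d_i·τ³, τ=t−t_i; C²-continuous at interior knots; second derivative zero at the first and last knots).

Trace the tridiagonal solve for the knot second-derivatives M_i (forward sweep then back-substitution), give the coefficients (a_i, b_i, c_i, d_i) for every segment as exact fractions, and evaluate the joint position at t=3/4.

  seg 0: a=-4 b=193/228 c=0 d=37/684
  seg 1: a=0 b=263/114 c=37/76 d=-203/456
  seg 2: a=3 b=-62/57 c=-83/38 d=83/228
S(3/4) = -16257/4864

Δ: Δ0=4/3, Δ1=3/2, Δ2=-4
row 1: diag=10, rhs=1; c'=1/5, d'=1/10
row 2: denom=8−2·1/5=38/5; d'=(-33−2·1/10)/(38/5)=-83/19
back: M2=-83/19
back: M1=1/10−1/5·-83/19=37/38
M: M0=0, M1=37/38, M2=-83/19, M3=0
seg 0: a=-4, c=M0/2=0, d=(M1−M0)/(6·3)=37/684, b=Δ0−h0·(2M0+M1)/6=193/228
seg 1: a=0, c=M1/2=37/76, d=(M2−M1)/(6·2)=-203/456, b=Δ1−h1·(2M1+M2)/6=263/114
seg 2: a=3, c=M2/2=-83/38, d=(M3−M2)/(6·2)=83/228, b=Δ2−h2·(2M2+M3)/6=-62/57
t_q=3/4 → seg 0, τ=3/4; S=-4+193/228·τ+0·τ²+37/684·τ³=-16257/4864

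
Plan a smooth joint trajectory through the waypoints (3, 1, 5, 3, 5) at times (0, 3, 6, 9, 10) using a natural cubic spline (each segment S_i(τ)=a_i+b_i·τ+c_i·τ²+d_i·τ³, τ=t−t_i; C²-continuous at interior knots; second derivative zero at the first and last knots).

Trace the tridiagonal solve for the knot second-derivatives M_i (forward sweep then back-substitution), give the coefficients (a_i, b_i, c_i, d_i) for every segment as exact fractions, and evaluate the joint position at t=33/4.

  seg 0: a=3 b=-77/54 c=0 d=41/486
  seg 1: a=1 b=23/27 c=41/54 d=-97/486
  seg 2: a=5 b=1/54 c=-28/27 d=131/486
  seg 3: a=3 b=29/27 c=25/18 d=-25/54
S(33/4) = 1099/384

Δ: Δ0=-2/3, Δ1=4/3, Δ2=-2/3, Δ3=2
row 1: diag=12, rhs=12; c'=1/4, d'=1
row 2: denom=12−3·1/4=45/4; d'=(-12−3·1)/(45/4)=-4/3
row 3: denom=8−3·4/15=36/5; d'=(16−3·-4/3)/(36/5)=25/9
back: M3=25/9
back: M2=-4/3−4/15·25/9=-56/27
back: M1=1−1/4·-56/27=41/27
M: M0=0, M1=41/27, M2=-56/27, M3=25/9, M4=0
seg 0: a=3, c=M0/2=0, d=(M1−M0)/(6·3)=41/486, b=Δ0−h0·(2M0+M1)/6=-77/54
seg 1: a=1, c=M1/2=41/54, d=(M2−M1)/(6·3)=-97/486, b=Δ1−h1·(2M1+M2)/6=23/27
seg 2: a=5, c=M2/2=-28/27, d=(M3−M2)/(6·3)=131/486, b=Δ2−h2·(2M2+M3)/6=1/54
seg 3: a=3, c=M3/2=25/18, d=(M4−M3)/(6·1)=-25/54, b=Δ3−h3·(2M3+M4)/6=29/27
t_q=33/4 → seg 2, τ=9/4; S=5+1/54·τ+-28/27·τ²+131/486·τ³=1099/384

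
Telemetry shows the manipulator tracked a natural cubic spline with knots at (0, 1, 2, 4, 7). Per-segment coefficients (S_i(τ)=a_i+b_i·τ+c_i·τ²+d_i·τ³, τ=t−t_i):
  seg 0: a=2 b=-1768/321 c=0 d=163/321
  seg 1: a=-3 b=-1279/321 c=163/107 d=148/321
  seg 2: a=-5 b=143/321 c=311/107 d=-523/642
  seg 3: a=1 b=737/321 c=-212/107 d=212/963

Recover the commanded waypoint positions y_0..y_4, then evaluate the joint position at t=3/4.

y_0=2 y_1=-3 y_2=-5 y_3=1 y_4=-4
S(3/4) = -13125/6848

y_0 = S_0(0) = a_0 = 2
y_1 = S_1(0) = a_1 = -3
y_2 = S_2(0) = a_2 = -5
y_3 = S_3(0) = a_3 = 1
y_4 = S_3(3) = -4
t_q=3/4 is in segment 0 (τ=3/4); S_0(τ)=-13125/6848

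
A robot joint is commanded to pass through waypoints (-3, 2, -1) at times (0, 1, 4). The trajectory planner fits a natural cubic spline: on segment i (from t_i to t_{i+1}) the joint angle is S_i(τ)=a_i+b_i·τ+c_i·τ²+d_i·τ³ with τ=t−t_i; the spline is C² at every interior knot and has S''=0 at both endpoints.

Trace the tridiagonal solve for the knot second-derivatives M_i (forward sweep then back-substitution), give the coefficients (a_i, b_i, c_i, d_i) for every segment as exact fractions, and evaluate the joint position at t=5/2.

Δ: Δ0=5, Δ1=-1
row 1: diag=8, rhs=-36; c'=3/8, d'=-9/2
back: M1=-9/2
M: M0=0, M1=-9/2, M2=0
seg 0: a=-3, c=M0/2=0, d=(M1−M0)/(6·1)=-3/4, b=Δ0−h0·(2M0+M1)/6=23/4
seg 1: a=2, c=M1/2=-9/4, d=(M2−M1)/(6·3)=1/4, b=Δ1−h1·(2M1+M2)/6=7/2
t_q=5/2 → seg 1, τ=3/2; S=2+7/2·τ+-9/4·τ²+1/4·τ³=97/32

  seg 0: a=-3 b=23/4 c=0 d=-3/4
  seg 1: a=2 b=7/2 c=-9/4 d=1/4
S(5/2) = 97/32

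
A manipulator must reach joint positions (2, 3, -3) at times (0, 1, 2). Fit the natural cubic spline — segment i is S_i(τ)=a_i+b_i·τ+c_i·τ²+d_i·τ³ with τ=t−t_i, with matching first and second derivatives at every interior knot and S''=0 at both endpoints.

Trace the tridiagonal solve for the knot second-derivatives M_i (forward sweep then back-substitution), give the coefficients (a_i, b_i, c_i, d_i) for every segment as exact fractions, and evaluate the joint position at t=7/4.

Δ: Δ0=1, Δ1=-6
row 1: diag=4, rhs=-42; c'=1/4, d'=-21/2
back: M1=-21/2
M: M0=0, M1=-21/2, M2=0
seg 0: a=2, c=M0/2=0, d=(M1−M0)/(6·1)=-7/4, b=Δ0−h0·(2M0+M1)/6=11/4
seg 1: a=3, c=M1/2=-21/4, d=(M2−M1)/(6·1)=7/4, b=Δ1−h1·(2M1+M2)/6=-5/2
t_q=7/4 → seg 1, τ=3/4; S=3+-5/2·τ+-21/4·τ²+7/4·τ³=-279/256

  seg 0: a=2 b=11/4 c=0 d=-7/4
  seg 1: a=3 b=-5/2 c=-21/4 d=7/4
S(7/4) = -279/256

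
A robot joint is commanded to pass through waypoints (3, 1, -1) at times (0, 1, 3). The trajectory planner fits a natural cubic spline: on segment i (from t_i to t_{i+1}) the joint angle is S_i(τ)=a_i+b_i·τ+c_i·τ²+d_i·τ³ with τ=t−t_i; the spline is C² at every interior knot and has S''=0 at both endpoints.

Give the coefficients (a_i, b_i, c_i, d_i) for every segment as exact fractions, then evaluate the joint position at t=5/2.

  seg 0: a=3 b=-13/6 c=0 d=1/6
  seg 1: a=1 b=-5/3 c=1/2 d=-1/12
S(5/2) = -21/32

Δ: Δ0=-2, Δ1=-1
row 1: diag=6, rhs=6; c'=1/3, d'=1
back: M1=1
M: M0=0, M1=1, M2=0
seg 0: a=3, c=M0/2=0, d=(M1−M0)/(6·1)=1/6, b=Δ0−h0·(2M0+M1)/6=-13/6
seg 1: a=1, c=M1/2=1/2, d=(M2−M1)/(6·2)=-1/12, b=Δ1−h1·(2M1+M2)/6=-5/3
t_q=5/2 → seg 1, τ=3/2; S=1+-5/3·τ+1/2·τ²+-1/12·τ³=-21/32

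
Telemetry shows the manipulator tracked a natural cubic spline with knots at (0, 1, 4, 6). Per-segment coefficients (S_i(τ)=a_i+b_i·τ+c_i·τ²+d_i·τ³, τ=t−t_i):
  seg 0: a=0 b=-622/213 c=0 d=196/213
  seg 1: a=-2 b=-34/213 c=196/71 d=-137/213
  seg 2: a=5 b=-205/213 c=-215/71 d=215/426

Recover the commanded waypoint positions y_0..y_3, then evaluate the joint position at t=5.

y_0 = S_0(0) = a_0 = 0
y_1 = S_1(0) = a_1 = -2
y_2 = S_2(0) = a_2 = 5
y_3 = S_2(2) = -5
t_q=5 is in segment 2 (τ=1); S_2(τ)=215/142

y_0=0 y_1=-2 y_2=5 y_3=-5
S(5) = 215/142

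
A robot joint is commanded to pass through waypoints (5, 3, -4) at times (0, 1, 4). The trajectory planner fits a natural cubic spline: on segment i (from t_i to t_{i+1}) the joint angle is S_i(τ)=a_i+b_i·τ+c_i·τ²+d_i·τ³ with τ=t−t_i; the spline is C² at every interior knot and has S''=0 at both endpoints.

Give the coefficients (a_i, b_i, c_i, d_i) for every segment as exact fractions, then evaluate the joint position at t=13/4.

  seg 0: a=5 b=-47/24 c=0 d=-1/24
  seg 1: a=3 b=-25/12 c=-1/8 d=1/72
S(13/4) = -1107/512

Δ: Δ0=-2, Δ1=-7/3
row 1: diag=8, rhs=-2; c'=3/8, d'=-1/4
back: M1=-1/4
M: M0=0, M1=-1/4, M2=0
seg 0: a=5, c=M0/2=0, d=(M1−M0)/(6·1)=-1/24, b=Δ0−h0·(2M0+M1)/6=-47/24
seg 1: a=3, c=M1/2=-1/8, d=(M2−M1)/(6·3)=1/72, b=Δ1−h1·(2M1+M2)/6=-25/12
t_q=13/4 → seg 1, τ=9/4; S=3+-25/12·τ+-1/8·τ²+1/72·τ³=-1107/512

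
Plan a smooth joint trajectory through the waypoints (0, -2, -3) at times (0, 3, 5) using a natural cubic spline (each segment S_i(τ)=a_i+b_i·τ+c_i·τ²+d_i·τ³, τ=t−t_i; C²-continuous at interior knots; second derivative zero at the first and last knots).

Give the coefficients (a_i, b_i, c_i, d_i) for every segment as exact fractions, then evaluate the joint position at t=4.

Δ: Δ0=-2/3, Δ1=-1/2
row 1: diag=10, rhs=1; c'=1/5, d'=1/10
back: M1=1/10
M: M0=0, M1=1/10, M2=0
seg 0: a=0, c=M0/2=0, d=(M1−M0)/(6·3)=1/180, b=Δ0−h0·(2M0+M1)/6=-43/60
seg 1: a=-2, c=M1/2=1/20, d=(M2−M1)/(6·2)=-1/120, b=Δ1−h1·(2M1+M2)/6=-17/30
t_q=4 → seg 1, τ=1; S=-2+-17/30·τ+1/20·τ²+-1/120·τ³=-101/40

  seg 0: a=0 b=-43/60 c=0 d=1/180
  seg 1: a=-2 b=-17/30 c=1/20 d=-1/120
S(4) = -101/40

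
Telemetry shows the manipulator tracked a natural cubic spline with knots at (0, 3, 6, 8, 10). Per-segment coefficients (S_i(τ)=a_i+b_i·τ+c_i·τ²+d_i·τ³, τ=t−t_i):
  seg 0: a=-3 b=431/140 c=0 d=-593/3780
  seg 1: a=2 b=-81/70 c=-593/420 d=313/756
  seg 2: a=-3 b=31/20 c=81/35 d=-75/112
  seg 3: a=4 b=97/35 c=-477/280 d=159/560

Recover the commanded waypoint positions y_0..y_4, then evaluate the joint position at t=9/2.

y_0=-3 y_1=2 y_2=-3 y_3=4 y_4=5
S(9/2) = -1697/1120

y_0 = S_0(0) = a_0 = -3
y_1 = S_1(0) = a_1 = 2
y_2 = S_2(0) = a_2 = -3
y_3 = S_3(0) = a_3 = 4
y_4 = S_3(2) = 5
t_q=9/2 is in segment 1 (τ=3/2); S_1(τ)=-1697/1120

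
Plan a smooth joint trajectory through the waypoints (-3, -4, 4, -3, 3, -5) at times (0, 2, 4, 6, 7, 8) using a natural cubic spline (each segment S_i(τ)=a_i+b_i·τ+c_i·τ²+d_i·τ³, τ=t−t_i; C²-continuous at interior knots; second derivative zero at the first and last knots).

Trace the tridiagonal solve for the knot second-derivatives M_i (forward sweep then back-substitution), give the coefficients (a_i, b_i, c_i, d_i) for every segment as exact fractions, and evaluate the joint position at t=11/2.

  seg 0: a=-3 b=-811/313 c=0 d=1309/2504
  seg 1: a=-4 b=2305/626 c=3927/1252 d=-466/313
  seg 2: a=4 b=-1025/626 c=-7257/1252 d=6091/2504
  seg 3: a=-3 b=1367/313 c=2754/313 d=-2243/313
  seg 4: a=3 b=146/313 c=-3975/313 d=1325/313
S(11/2) = -65867/20032

Δ: Δ0=-1/2, Δ1=4, Δ2=-7/2, Δ3=6, Δ4=-8
row 1: diag=8, rhs=27; c'=1/4, d'=27/8
row 2: denom=8−2·1/4=15/2; d'=(-45−2·27/8)/(15/2)=-69/10
row 3: denom=6−2·4/15=82/15; d'=(57−2·-69/10)/(82/15)=531/41
row 4: denom=4−1·15/82=313/82; d'=(-84−1·531/41)/(313/82)=-7950/313
back: M4=-7950/313
back: M3=531/41−15/82·-7950/313=5508/313
back: M2=-69/10−4/15·5508/313=-7257/626
back: M1=27/8−1/4·-7257/626=3927/626
M: M0=0, M1=3927/626, M2=-7257/626, M3=5508/313, M4=-7950/313, M5=0
seg 0: a=-3, c=M0/2=0, d=(M1−M0)/(6·2)=1309/2504, b=Δ0−h0·(2M0+M1)/6=-811/313
seg 1: a=-4, c=M1/2=3927/1252, d=(M2−M1)/(6·2)=-466/313, b=Δ1−h1·(2M1+M2)/6=2305/626
seg 2: a=4, c=M2/2=-7257/1252, d=(M3−M2)/(6·2)=6091/2504, b=Δ2−h2·(2M2+M3)/6=-1025/626
seg 3: a=-3, c=M3/2=2754/313, d=(M4−M3)/(6·1)=-2243/313, b=Δ3−h3·(2M3+M4)/6=1367/313
seg 4: a=3, c=M4/2=-3975/313, d=(M5−M4)/(6·1)=1325/313, b=Δ4−h4·(2M4+M5)/6=146/313
t_q=11/2 → seg 2, τ=3/2; S=4+-1025/626·τ+-7257/1252·τ²+6091/2504·τ³=-65867/20032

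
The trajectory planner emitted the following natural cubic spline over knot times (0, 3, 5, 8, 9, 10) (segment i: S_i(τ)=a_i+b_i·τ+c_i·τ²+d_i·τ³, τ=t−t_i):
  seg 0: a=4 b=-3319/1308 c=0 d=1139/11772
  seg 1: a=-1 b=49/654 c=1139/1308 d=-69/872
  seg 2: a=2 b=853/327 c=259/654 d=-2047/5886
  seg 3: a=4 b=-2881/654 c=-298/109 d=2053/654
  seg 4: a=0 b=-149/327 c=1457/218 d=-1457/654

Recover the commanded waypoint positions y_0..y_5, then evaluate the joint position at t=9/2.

y_0=4 y_1=-1 y_2=2 y_3=4 y_4=0 y_5=4
S(9/2) = 5613/6976

y_0 = S_0(0) = a_0 = 4
y_1 = S_1(0) = a_1 = -1
y_2 = S_2(0) = a_2 = 2
y_3 = S_3(0) = a_3 = 4
y_4 = S_4(0) = a_4 = 0
y_5 = S_4(1) = 4
t_q=9/2 is in segment 1 (τ=3/2); S_1(τ)=5613/6976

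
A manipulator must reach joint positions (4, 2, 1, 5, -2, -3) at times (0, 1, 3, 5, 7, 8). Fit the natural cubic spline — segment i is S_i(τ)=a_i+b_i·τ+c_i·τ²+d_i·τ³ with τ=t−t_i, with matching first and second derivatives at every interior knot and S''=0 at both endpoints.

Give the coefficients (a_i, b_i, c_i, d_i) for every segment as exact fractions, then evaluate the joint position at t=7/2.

Δ: Δ0=-2, Δ1=-1/2, Δ2=2, Δ3=-7/2, Δ4=-1
row 1: diag=6, rhs=9; c'=1/3, d'=3/2
row 2: denom=8−2·1/3=22/3; d'=(15−2·3/2)/(22/3)=18/11
row 3: denom=8−2·3/11=82/11; d'=(-33−2·18/11)/(82/11)=-399/82
row 4: denom=6−2·11/41=224/41; d'=(15−2·-399/82)/(224/41)=507/112
back: M4=507/112
back: M3=-399/82−11/41·507/112=-681/112
back: M2=18/11−3/11·-681/112=369/112
back: M1=3/2−1/3·369/112=45/112
M: M0=0, M1=45/112, M2=369/112, M3=-681/112, M4=507/112, M5=0
seg 0: a=4, c=M0/2=0, d=(M1−M0)/(6·1)=15/224, b=Δ0−h0·(2M0+M1)/6=-463/224
seg 1: a=2, c=M1/2=45/224, d=(M2−M1)/(6·2)=27/112, b=Δ1−h1·(2M1+M2)/6=-209/112
seg 2: a=1, c=M2/2=369/224, d=(M3−M2)/(6·2)=-25/32, b=Δ2−h2·(2M2+M3)/6=205/112
seg 3: a=5, c=M3/2=-681/224, d=(M4−M3)/(6·2)=99/112, b=Δ3−h3·(2M3+M4)/6=-107/112
seg 4: a=-2, c=M4/2=507/224, d=(M5−M4)/(6·1)=-169/224, b=Δ4−h4·(2M4+M5)/6=-281/112
t_q=7/2 → seg 2, τ=1/2; S=1+205/112·τ+369/224·τ²+-25/32·τ³=3995/1792

  seg 0: a=4 b=-463/224 c=0 d=15/224
  seg 1: a=2 b=-209/112 c=45/224 d=27/112
  seg 2: a=1 b=205/112 c=369/224 d=-25/32
  seg 3: a=5 b=-107/112 c=-681/224 d=99/112
  seg 4: a=-2 b=-281/112 c=507/224 d=-169/224
S(7/2) = 3995/1792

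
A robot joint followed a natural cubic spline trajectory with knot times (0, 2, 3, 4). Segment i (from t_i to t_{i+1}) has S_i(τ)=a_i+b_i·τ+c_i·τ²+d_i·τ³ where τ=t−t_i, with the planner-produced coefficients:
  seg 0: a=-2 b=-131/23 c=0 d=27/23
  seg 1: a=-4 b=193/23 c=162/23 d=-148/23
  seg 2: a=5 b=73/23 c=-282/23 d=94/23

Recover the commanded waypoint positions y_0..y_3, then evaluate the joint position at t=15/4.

y_0=-2 y_1=-4 y_2=5 y_3=0
S(15/4) = 1625/736

y_0 = S_0(0) = a_0 = -2
y_1 = S_1(0) = a_1 = -4
y_2 = S_2(0) = a_2 = 5
y_3 = S_2(1) = 0
t_q=15/4 is in segment 2 (τ=3/4); S_2(τ)=1625/736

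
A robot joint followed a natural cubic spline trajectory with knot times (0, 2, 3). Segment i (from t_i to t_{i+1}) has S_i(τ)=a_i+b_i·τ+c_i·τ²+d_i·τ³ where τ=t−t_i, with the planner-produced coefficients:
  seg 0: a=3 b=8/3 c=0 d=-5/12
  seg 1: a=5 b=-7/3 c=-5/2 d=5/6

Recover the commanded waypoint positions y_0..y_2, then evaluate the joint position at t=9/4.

y_0 = S_0(0) = a_0 = 3
y_1 = S_1(0) = a_1 = 5
y_2 = S_1(1) = 1
t_q=9/4 is in segment 1 (τ=1/4); S_1(τ)=547/128

y_0=3 y_1=5 y_2=1
S(9/4) = 547/128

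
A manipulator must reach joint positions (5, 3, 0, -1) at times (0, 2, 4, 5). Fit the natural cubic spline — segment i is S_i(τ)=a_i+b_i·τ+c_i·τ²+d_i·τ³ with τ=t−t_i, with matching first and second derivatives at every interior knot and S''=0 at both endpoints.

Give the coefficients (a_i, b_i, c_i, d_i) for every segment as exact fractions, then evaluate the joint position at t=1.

Δ: Δ0=-1, Δ1=-3/2, Δ2=-1
row 1: diag=8, rhs=-3; c'=1/4, d'=-3/8
row 2: denom=6−2·1/4=11/2; d'=(3−2·-3/8)/(11/2)=15/22
back: M2=15/22
back: M1=-3/8−1/4·15/22=-6/11
M: M0=0, M1=-6/11, M2=15/22, M3=0
seg 0: a=5, c=M0/2=0, d=(M1−M0)/(6·2)=-1/22, b=Δ0−h0·(2M0+M1)/6=-9/11
seg 1: a=3, c=M1/2=-3/11, d=(M2−M1)/(6·2)=9/88, b=Δ1−h1·(2M1+M2)/6=-15/11
seg 2: a=0, c=M2/2=15/44, d=(M3−M2)/(6·1)=-5/44, b=Δ2−h2·(2M2+M3)/6=-27/22
t_q=1 → seg 0, τ=1; S=5+-9/11·τ+0·τ²+-1/22·τ³=91/22

  seg 0: a=5 b=-9/11 c=0 d=-1/22
  seg 1: a=3 b=-15/11 c=-3/11 d=9/88
  seg 2: a=0 b=-27/22 c=15/44 d=-5/44
S(1) = 91/22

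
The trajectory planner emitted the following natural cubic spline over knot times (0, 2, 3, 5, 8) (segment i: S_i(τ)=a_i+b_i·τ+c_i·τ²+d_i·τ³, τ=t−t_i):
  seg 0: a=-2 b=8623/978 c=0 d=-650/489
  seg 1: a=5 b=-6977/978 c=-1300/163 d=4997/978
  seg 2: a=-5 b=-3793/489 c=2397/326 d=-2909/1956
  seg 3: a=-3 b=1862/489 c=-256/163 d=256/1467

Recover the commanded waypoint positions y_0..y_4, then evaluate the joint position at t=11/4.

y_0=-2 y_1=5 y_2=-5 y_3=-3 y_4=-1
S(11/4) = -55939/20864

y_0 = S_0(0) = a_0 = -2
y_1 = S_1(0) = a_1 = 5
y_2 = S_2(0) = a_2 = -5
y_3 = S_3(0) = a_3 = -3
y_4 = S_3(3) = -1
t_q=11/4 is in segment 1 (τ=3/4); S_1(τ)=-55939/20864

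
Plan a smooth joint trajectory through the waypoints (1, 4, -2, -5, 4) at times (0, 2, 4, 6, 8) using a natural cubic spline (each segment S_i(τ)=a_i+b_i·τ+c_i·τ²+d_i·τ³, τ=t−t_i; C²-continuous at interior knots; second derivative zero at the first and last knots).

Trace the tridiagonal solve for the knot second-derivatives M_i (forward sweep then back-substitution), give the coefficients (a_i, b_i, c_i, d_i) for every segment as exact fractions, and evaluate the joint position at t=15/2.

  seg 0: a=1 b=303/112 c=0 d=-135/448
  seg 1: a=4 b=-51/56 c=-405/224 d=171/448
  seg 2: a=-2 b=-57/16 c=27/56 d=123/448
  seg 3: a=-5 b=93/56 c=477/224 d=-159/448
S(15/2) = 3887/3584

Δ: Δ0=3/2, Δ1=-3, Δ2=-3/2, Δ3=9/2
row 1: diag=8, rhs=-27; c'=1/4, d'=-27/8
row 2: denom=8−2·1/4=15/2; d'=(9−2·-27/8)/(15/2)=21/10
row 3: denom=8−2·4/15=112/15; d'=(36−2·21/10)/(112/15)=477/112
back: M3=477/112
back: M2=21/10−4/15·477/112=27/28
back: M1=-27/8−1/4·27/28=-405/112
M: M0=0, M1=-405/112, M2=27/28, M3=477/112, M4=0
seg 0: a=1, c=M0/2=0, d=(M1−M0)/(6·2)=-135/448, b=Δ0−h0·(2M0+M1)/6=303/112
seg 1: a=4, c=M1/2=-405/224, d=(M2−M1)/(6·2)=171/448, b=Δ1−h1·(2M1+M2)/6=-51/56
seg 2: a=-2, c=M2/2=27/56, d=(M3−M2)/(6·2)=123/448, b=Δ2−h2·(2M2+M3)/6=-57/16
seg 3: a=-5, c=M3/2=477/224, d=(M4−M3)/(6·2)=-159/448, b=Δ3−h3·(2M3+M4)/6=93/56
t_q=15/2 → seg 3, τ=3/2; S=-5+93/56·τ+477/224·τ²+-159/448·τ³=3887/3584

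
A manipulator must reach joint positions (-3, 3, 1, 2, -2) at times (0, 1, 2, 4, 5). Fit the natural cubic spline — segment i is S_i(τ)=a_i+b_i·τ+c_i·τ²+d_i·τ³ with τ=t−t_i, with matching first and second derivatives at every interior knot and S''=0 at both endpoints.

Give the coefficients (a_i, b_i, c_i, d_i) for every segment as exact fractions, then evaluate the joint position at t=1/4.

Δ: Δ0=6, Δ1=-2, Δ2=1/2, Δ3=-4
row 1: diag=4, rhs=-48; c'=1/4, d'=-12
row 2: denom=6−1·1/4=23/4; d'=(15−1·-12)/(23/4)=108/23
row 3: denom=6−2·8/23=122/23; d'=(-27−2·108/23)/(122/23)=-837/122
back: M3=-837/122
back: M2=108/23−8/23·-837/122=432/61
back: M1=-12−1/4·432/61=-840/61
M: M0=0, M1=-840/61, M2=432/61, M3=-837/122, M4=0
seg 0: a=-3, c=M0/2=0, d=(M1−M0)/(6·1)=-140/61, b=Δ0−h0·(2M0+M1)/6=506/61
seg 1: a=3, c=M1/2=-420/61, d=(M2−M1)/(6·1)=212/61, b=Δ1−h1·(2M1+M2)/6=86/61
seg 2: a=1, c=M2/2=216/61, d=(M3−M2)/(6·2)=-567/488, b=Δ2−h2·(2M2+M3)/6=-118/61
seg 3: a=2, c=M3/2=-837/244, d=(M4−M3)/(6·1)=279/244, b=Δ3−h3·(2M3+M4)/6=-209/122
t_q=1/4 → seg 0, τ=1/4; S=-3+506/61·τ+0·τ²+-140/61·τ³=-939/976

  seg 0: a=-3 b=506/61 c=0 d=-140/61
  seg 1: a=3 b=86/61 c=-420/61 d=212/61
  seg 2: a=1 b=-118/61 c=216/61 d=-567/488
  seg 3: a=2 b=-209/122 c=-837/244 d=279/244
S(1/4) = -939/976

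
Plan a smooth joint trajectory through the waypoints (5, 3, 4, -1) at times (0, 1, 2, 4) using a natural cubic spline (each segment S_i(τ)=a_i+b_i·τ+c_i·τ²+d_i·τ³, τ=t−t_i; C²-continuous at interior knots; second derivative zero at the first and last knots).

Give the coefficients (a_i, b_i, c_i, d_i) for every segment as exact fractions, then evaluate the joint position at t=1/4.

  seg 0: a=5 b=-135/46 c=0 d=43/46
  seg 1: a=3 b=-3/23 c=129/46 d=-77/46
  seg 2: a=4 b=21/46 c=-51/23 d=17/46
S(1/4) = 12603/2944

Δ: Δ0=-2, Δ1=1, Δ2=-5/2
row 1: diag=4, rhs=18; c'=1/4, d'=9/2
row 2: denom=6−1·1/4=23/4; d'=(-21−1·9/2)/(23/4)=-102/23
back: M2=-102/23
back: M1=9/2−1/4·-102/23=129/23
M: M0=0, M1=129/23, M2=-102/23, M3=0
seg 0: a=5, c=M0/2=0, d=(M1−M0)/(6·1)=43/46, b=Δ0−h0·(2M0+M1)/6=-135/46
seg 1: a=3, c=M1/2=129/46, d=(M2−M1)/(6·1)=-77/46, b=Δ1−h1·(2M1+M2)/6=-3/23
seg 2: a=4, c=M2/2=-51/23, d=(M3−M2)/(6·2)=17/46, b=Δ2−h2·(2M2+M3)/6=21/46
t_q=1/4 → seg 0, τ=1/4; S=5+-135/46·τ+0·τ²+43/46·τ³=12603/2944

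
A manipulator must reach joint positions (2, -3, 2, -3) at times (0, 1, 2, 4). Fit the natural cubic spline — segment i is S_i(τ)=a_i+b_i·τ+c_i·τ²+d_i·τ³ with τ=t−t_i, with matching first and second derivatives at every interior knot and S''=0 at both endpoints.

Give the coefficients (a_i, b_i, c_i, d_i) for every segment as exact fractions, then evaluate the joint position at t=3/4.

  seg 0: a=2 b=-365/46 c=0 d=135/46
  seg 1: a=-3 b=20/23 c=405/46 d=-215/46
  seg 2: a=2 b=205/46 c=-120/23 d=20/23
S(3/4) = -7987/2944

Δ: Δ0=-5, Δ1=5, Δ2=-5/2
row 1: diag=4, rhs=60; c'=1/4, d'=15
row 2: denom=6−1·1/4=23/4; d'=(-45−1·15)/(23/4)=-240/23
back: M2=-240/23
back: M1=15−1/4·-240/23=405/23
M: M0=0, M1=405/23, M2=-240/23, M3=0
seg 0: a=2, c=M0/2=0, d=(M1−M0)/(6·1)=135/46, b=Δ0−h0·(2M0+M1)/6=-365/46
seg 1: a=-3, c=M1/2=405/46, d=(M2−M1)/(6·1)=-215/46, b=Δ1−h1·(2M1+M2)/6=20/23
seg 2: a=2, c=M2/2=-120/23, d=(M3−M2)/(6·2)=20/23, b=Δ2−h2·(2M2+M3)/6=205/46
t_q=3/4 → seg 0, τ=3/4; S=2+-365/46·τ+0·τ²+135/46·τ³=-7987/2944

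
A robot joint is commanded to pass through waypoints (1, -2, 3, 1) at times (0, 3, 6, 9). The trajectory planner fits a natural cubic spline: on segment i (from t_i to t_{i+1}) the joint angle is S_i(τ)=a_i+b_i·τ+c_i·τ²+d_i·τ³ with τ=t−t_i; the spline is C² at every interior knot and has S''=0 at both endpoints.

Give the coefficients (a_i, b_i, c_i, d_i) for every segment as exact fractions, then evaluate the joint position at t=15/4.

  seg 0: a=1 b=-28/15 c=0 d=13/135
  seg 1: a=-2 b=11/15 c=13/15 d=-5/27
  seg 2: a=3 b=14/15 c=-4/5 d=4/45
S(15/4) = -333/320

Δ: Δ0=-1, Δ1=5/3, Δ2=-2/3
row 1: diag=12, rhs=16; c'=1/4, d'=4/3
row 2: denom=12−3·1/4=45/4; d'=(-14−3·4/3)/(45/4)=-8/5
back: M2=-8/5
back: M1=4/3−1/4·-8/5=26/15
M: M0=0, M1=26/15, M2=-8/5, M3=0
seg 0: a=1, c=M0/2=0, d=(M1−M0)/(6·3)=13/135, b=Δ0−h0·(2M0+M1)/6=-28/15
seg 1: a=-2, c=M1/2=13/15, d=(M2−M1)/(6·3)=-5/27, b=Δ1−h1·(2M1+M2)/6=11/15
seg 2: a=3, c=M2/2=-4/5, d=(M3−M2)/(6·3)=4/45, b=Δ2−h2·(2M2+M3)/6=14/15
t_q=15/4 → seg 1, τ=3/4; S=-2+11/15·τ+13/15·τ²+-5/27·τ³=-333/320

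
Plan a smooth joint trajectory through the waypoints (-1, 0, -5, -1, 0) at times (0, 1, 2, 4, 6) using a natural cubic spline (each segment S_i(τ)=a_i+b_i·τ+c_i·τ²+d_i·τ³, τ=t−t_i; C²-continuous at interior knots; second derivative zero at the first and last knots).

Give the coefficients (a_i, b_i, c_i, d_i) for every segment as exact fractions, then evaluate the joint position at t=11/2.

Δ: Δ0=1, Δ1=-5, Δ2=2, Δ3=1/2
row 1: diag=4, rhs=-36; c'=1/4, d'=-9
row 2: denom=6−1·1/4=23/4; d'=(42−1·-9)/(23/4)=204/23
row 3: denom=8−2·8/23=168/23; d'=(-9−2·204/23)/(168/23)=-205/56
back: M3=-205/56
back: M2=204/23−8/23·-205/56=71/7
back: M1=-9−1/4·71/7=-323/28
M: M0=0, M1=-323/28, M2=71/7, M3=-205/56, M4=0
seg 0: a=-1, c=M0/2=0, d=(M1−M0)/(6·1)=-323/168, b=Δ0−h0·(2M0+M1)/6=491/168
seg 1: a=0, c=M1/2=-323/56, d=(M2−M1)/(6·1)=607/168, b=Δ1−h1·(2M1+M2)/6=-239/84
seg 2: a=-5, c=M2/2=71/14, d=(M3−M2)/(6·2)=-773/672, b=Δ2−h2·(2M2+M3)/6=-85/24
seg 3: a=-1, c=M3/2=-205/112, d=(M4−M3)/(6·2)=205/672, b=Δ3−h3·(2M3+M4)/6=247/84
t_q=11/2 → seg 3, τ=3/2; S=-1+247/84·τ+-205/112·τ²+205/672·τ³=577/1792

  seg 0: a=-1 b=491/168 c=0 d=-323/168
  seg 1: a=0 b=-239/84 c=-323/56 d=607/168
  seg 2: a=-5 b=-85/24 c=71/14 d=-773/672
  seg 3: a=-1 b=247/84 c=-205/112 d=205/672
S(11/2) = 577/1792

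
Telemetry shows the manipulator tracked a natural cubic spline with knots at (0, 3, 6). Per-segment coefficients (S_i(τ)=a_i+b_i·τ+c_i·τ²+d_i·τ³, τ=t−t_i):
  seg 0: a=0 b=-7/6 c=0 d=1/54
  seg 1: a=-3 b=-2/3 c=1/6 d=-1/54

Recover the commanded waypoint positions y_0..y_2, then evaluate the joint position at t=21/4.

y_0 = S_0(0) = a_0 = 0
y_1 = S_1(0) = a_1 = -3
y_2 = S_1(3) = -4
t_q=21/4 is in segment 1 (τ=9/4); S_1(τ)=-495/128

y_0=0 y_1=-3 y_2=-4
S(21/4) = -495/128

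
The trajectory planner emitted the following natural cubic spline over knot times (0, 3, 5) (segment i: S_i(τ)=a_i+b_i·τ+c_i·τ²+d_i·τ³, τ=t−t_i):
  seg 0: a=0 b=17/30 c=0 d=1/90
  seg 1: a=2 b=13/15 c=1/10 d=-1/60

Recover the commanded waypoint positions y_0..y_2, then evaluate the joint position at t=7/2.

y_0=0 y_1=2 y_2=4
S(7/2) = 393/160

y_0 = S_0(0) = a_0 = 0
y_1 = S_1(0) = a_1 = 2
y_2 = S_1(2) = 4
t_q=7/2 is in segment 1 (τ=1/2); S_1(τ)=393/160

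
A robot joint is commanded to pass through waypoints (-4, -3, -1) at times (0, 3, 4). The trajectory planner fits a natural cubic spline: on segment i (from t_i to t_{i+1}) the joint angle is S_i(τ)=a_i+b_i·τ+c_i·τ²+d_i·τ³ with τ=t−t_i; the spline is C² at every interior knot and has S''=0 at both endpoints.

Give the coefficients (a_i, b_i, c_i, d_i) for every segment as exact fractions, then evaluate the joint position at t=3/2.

  seg 0: a=-4 b=-7/24 c=0 d=5/72
  seg 1: a=-3 b=19/12 c=5/8 d=-5/24
S(3/2) = -269/64

Δ: Δ0=1/3, Δ1=2
row 1: diag=8, rhs=10; c'=1/8, d'=5/4
back: M1=5/4
M: M0=0, M1=5/4, M2=0
seg 0: a=-4, c=M0/2=0, d=(M1−M0)/(6·3)=5/72, b=Δ0−h0·(2M0+M1)/6=-7/24
seg 1: a=-3, c=M1/2=5/8, d=(M2−M1)/(6·1)=-5/24, b=Δ1−h1·(2M1+M2)/6=19/12
t_q=3/2 → seg 0, τ=3/2; S=-4+-7/24·τ+0·τ²+5/72·τ³=-269/64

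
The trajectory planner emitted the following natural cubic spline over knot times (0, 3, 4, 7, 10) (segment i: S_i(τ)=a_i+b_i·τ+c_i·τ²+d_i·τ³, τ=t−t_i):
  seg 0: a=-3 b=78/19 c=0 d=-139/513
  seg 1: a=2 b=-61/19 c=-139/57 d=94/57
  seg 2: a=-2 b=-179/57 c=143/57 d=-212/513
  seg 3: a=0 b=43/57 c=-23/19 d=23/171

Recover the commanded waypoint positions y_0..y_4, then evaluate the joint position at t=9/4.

y_0 = S_0(0) = a_0 = -3
y_1 = S_1(0) = a_1 = 2
y_2 = S_2(0) = a_2 = -2
y_3 = S_3(0) = a_3 = 0
y_4 = S_3(3) = -5
t_q=9/4 is in segment 0 (τ=9/4); S_0(τ)=3831/1216

y_0=-3 y_1=2 y_2=-2 y_3=0 y_4=-5
S(9/4) = 3831/1216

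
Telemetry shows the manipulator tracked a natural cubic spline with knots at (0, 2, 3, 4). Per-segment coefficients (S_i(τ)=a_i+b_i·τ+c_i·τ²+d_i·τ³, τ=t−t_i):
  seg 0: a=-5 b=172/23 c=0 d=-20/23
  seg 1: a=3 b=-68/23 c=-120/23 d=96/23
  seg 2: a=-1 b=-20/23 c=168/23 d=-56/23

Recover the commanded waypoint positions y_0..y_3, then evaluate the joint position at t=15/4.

y_0 = S_0(0) = a_0 = -5
y_1 = S_1(0) = a_1 = 3
y_2 = S_2(0) = a_2 = -1
y_3 = S_2(1) = 3
t_q=15/4 is in segment 2 (τ=3/4); S_2(τ)=263/184

y_0=-5 y_1=3 y_2=-1 y_3=3
S(15/4) = 263/184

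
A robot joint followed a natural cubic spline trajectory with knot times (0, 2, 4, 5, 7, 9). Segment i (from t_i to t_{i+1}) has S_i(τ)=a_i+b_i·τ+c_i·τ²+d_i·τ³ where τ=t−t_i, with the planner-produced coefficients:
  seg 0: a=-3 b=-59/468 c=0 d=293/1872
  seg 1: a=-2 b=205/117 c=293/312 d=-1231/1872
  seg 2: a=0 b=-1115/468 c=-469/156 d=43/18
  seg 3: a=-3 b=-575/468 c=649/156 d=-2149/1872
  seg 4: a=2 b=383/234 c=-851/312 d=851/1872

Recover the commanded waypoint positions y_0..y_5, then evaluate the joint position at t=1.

y_0 = S_0(0) = a_0 = -3
y_1 = S_1(0) = a_1 = -2
y_2 = S_2(0) = a_2 = 0
y_3 = S_3(0) = a_3 = -3
y_4 = S_4(0) = a_4 = 2
y_5 = S_4(2) = -2
t_q=1 is in segment 0 (τ=1); S_0(τ)=-1853/624

y_0=-3 y_1=-2 y_2=0 y_3=-3 y_4=2 y_5=-2
S(1) = -1853/624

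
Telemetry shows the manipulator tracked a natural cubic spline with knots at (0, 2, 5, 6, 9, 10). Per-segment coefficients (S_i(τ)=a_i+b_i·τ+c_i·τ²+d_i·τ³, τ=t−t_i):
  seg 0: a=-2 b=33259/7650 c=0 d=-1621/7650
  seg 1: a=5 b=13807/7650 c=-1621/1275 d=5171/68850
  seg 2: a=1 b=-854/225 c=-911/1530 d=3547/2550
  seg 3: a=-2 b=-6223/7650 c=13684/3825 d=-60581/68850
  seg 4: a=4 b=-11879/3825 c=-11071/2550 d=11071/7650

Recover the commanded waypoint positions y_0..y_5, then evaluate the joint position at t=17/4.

y_0 = S_0(0) = a_0 = -2
y_1 = S_1(0) = a_1 = 5
y_2 = S_2(0) = a_2 = 1
y_3 = S_3(0) = a_3 = -2
y_4 = S_4(0) = a_4 = 4
y_5 = S_4(1) = -2
t_q=17/4 is in segment 1 (τ=9/4); S_1(τ)=37863/10880

y_0=-2 y_1=5 y_2=1 y_3=-2 y_4=4 y_5=-2
S(17/4) = 37863/10880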